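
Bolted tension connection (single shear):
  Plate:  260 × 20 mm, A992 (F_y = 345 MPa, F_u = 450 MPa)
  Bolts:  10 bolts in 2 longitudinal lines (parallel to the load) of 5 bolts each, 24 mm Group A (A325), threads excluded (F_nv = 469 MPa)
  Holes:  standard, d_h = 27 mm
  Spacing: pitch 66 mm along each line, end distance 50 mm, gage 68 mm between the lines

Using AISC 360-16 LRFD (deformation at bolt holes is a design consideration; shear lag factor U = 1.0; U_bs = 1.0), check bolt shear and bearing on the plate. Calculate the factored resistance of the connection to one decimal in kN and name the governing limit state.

Bolt shear: A_b = π(24)²/4 = 452.39 mm². φR_n = 0.75 × 469 × 452.39 × 10 × 1 = 1591.3 kN.
Bearing (20 mm plate, F_u = 450 MPa): end bolts L_c = 50 − 27/2 = 36.5, R_n = min(1.2×36.5×20×450, 2.4×24×20×450) = 394.2 kN/bolt; interior L_c = 66 − 27 = 39, R_n = 421.2 kN/bolt. φR_n = 0.75 × (2×394.2 + 8×421.2) = 3118.5 kN.
Governing: min(1591.3, 3118.5) = 1591.3 kN → bolt shear.

1591.3 kN (bolt shear governs)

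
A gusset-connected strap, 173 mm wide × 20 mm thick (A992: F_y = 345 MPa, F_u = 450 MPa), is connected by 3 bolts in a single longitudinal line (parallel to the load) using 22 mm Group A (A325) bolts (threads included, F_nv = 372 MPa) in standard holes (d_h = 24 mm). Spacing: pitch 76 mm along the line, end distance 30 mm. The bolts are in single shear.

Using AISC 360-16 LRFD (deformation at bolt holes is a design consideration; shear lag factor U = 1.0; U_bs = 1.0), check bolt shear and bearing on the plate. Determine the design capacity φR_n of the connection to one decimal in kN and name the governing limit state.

Bolt shear: A_b = π(22)²/4 = 380.13 mm². φR_n = 0.75 × 372 × 380.13 × 3 × 1 = 318.2 kN.
Bearing (20 mm plate, F_u = 450 MPa): end bolts L_c = 30 − 24/2 = 18, R_n = min(1.2×18×20×450, 2.4×22×20×450) = 194.4 kN/bolt; interior L_c = 76 − 24 = 52, R_n = 475.2 kN/bolt. φR_n = 0.75 × (1×194.4 + 2×475.2) = 858.6 kN.
Governing: min(318.2, 858.6) = 318.2 kN → bolt shear.

318.2 kN (bolt shear governs)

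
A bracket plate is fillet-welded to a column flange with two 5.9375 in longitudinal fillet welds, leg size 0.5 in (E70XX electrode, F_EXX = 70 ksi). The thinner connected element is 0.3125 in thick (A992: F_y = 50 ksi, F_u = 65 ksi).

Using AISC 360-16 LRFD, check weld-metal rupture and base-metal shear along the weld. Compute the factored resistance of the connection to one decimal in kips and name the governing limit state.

Weld metal: throat = 0.707×0.5 = 0.3535 in, L = 2×5.9375 = 11.875 in. φR_n = 0.75 × 0.6 × 70 × 0.3535 × 11.875 = 132.2 kips.
Base metal shear (0.3125 in plate): yield φR_n = 1.0×0.6×50×0.3125×11.875 = 111.3 kips; rupture φR_n = 0.75×0.6×65×0.3125×11.875 = 108.5 kips; take 108.5 kips (rupture).
Governing: min(132.2, 108.5) = 108.5 kips → base-metal shear.

108.5 kips (base-metal shear governs)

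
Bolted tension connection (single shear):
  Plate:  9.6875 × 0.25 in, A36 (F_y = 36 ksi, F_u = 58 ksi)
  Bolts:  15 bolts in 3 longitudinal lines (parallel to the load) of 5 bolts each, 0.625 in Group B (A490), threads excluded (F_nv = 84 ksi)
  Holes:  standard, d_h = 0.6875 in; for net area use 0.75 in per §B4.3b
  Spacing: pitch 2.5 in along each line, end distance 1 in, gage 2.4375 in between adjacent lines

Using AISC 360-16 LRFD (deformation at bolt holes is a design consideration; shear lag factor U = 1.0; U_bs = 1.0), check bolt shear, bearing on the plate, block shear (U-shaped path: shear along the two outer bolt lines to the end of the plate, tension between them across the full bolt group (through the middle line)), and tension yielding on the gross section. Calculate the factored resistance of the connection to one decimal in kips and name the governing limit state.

78.5 kips (gross-section yield governs)

Bolt shear: A_b = π(0.625)²/4 = 0.3068 in². φR_n = 0.75 × 84 × 0.3068 × 15 × 1 = 289.9 kips.
Bearing (0.25 in plate, F_u = 58 ksi): end bolts L_c = 1 − 0.6875/2 = 0.65625, R_n = min(1.2×0.65625×0.25×58, 2.4×0.625×0.25×58) = 11.419 kips/bolt; interior L_c = 2.5 − 0.6875 = 1.8125, R_n = 21.75 kips/bolt. φR_n = 0.75 × (3×11.419 + 12×21.75) = 221.4 kips.
Block shear: shear path 2×[1+4×2.5] = 2×11 in, A_gv = 5.5, A_nv = 2×(11 − 4.5×0.75)×0.25 = 3.8125 in²; tension across gage: (4.875 − 2×0.75)×0.25 = 0.84375 in². R_n = min(0.6×58×3.8125, 0.6×36×5.5) + 1.0×58×0.84375 = min(132.68, 118.8) + 48.938 = 167.74 kips. φR_n = 0.75 × 167.74 = 125.8 kips.
Tension yield (gross): A_g = 9.6875×0.25 = 2.4219 in². φR_n = 0.90 × 36 × 2.4219 = 78.5 kips.
Governing: min(289.9, 221.4, 125.8, 78.5) = 78.5 kips → gross-section yield.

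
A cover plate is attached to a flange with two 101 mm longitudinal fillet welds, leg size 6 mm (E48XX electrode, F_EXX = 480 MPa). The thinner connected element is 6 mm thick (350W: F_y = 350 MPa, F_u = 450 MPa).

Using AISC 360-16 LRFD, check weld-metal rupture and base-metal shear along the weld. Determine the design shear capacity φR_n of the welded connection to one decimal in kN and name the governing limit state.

185.1 kN (weld metal governs)

Weld metal: throat = 0.707×6 = 4.242 mm, L = 2×101 = 202 mm. φR_n = 0.75 × 0.6 × 480 × 4.242 × 202 = 185.1 kN.
Base metal shear (6 mm plate): yield φR_n = 1.0×0.6×350×6×202 = 254.5 kN; rupture φR_n = 0.75×0.6×450×6×202 = 245.4 kN; take 245.4 kN (rupture).
Governing: min(185.1, 245.4) = 185.1 kN → weld metal.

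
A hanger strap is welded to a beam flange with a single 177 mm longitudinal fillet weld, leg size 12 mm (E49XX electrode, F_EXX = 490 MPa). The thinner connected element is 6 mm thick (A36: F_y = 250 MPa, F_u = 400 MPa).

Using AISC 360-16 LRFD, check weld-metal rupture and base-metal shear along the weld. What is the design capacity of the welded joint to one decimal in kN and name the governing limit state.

159.3 kN (base-metal shear governs)

Weld metal: throat = 0.707×12 = 8.484 mm, L = 177 mm. φR_n = 0.75 × 0.6 × 490 × 8.484 × 177 = 331.1 kN.
Base metal shear (6 mm plate): yield φR_n = 1.0×0.6×250×6×177 = 159.3 kN; rupture φR_n = 0.75×0.6×400×6×177 = 191.2 kN; take 159.3 kN (yield).
Governing: min(331.1, 159.3) = 159.3 kN → base-metal shear.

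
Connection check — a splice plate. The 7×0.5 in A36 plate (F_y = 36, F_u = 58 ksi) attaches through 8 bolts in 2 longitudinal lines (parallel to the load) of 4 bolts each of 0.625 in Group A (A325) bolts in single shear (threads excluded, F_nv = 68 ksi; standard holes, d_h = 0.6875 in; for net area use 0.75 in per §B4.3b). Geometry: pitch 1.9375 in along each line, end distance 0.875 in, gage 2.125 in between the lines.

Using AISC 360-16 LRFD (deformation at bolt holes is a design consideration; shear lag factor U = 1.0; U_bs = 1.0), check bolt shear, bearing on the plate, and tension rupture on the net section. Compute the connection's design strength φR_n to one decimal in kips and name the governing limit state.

119.6 kips (net-section rupture governs)

Bolt shear: A_b = π(0.625)²/4 = 0.3068 in². φR_n = 0.75 × 68 × 0.3068 × 8 × 1 = 125.2 kips.
Bearing (0.5 in plate, F_u = 58 ksi): end bolts L_c = 0.875 − 0.6875/2 = 0.53125, R_n = min(1.2×0.53125×0.5×58, 2.4×0.625×0.5×58) = 18.488 kips/bolt; interior L_c = 1.9375 − 0.6875 = 1.25, R_n = 43.5 kips/bolt. φR_n = 0.75 × (2×18.488 + 6×43.5) = 223.5 kips.
Tension rupture (net): A_n = (7 − 2×0.75)×0.5 = 2.75 in² (U = 1.0, A_e = A_n). φR_n = 0.75 × 58 × 2.75 = 119.6 kips.
Governing: min(125.2, 223.5, 119.6) = 119.6 kips → net-section rupture.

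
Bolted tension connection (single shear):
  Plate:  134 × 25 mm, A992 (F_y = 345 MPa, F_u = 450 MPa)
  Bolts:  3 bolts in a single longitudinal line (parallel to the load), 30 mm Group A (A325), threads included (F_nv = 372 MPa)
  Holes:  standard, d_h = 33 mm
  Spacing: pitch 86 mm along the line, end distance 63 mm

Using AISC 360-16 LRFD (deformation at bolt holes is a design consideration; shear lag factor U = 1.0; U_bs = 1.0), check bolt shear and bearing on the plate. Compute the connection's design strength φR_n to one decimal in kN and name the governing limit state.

591.6 kN (bolt shear governs)

Bolt shear: A_b = π(30)²/4 = 706.86 mm². φR_n = 0.75 × 372 × 706.86 × 3 × 1 = 591.6 kN.
Bearing (25 mm plate, F_u = 450 MPa): end bolts L_c = 63 − 33/2 = 46.5, R_n = min(1.2×46.5×25×450, 2.4×30×25×450) = 627.75 kN/bolt; interior L_c = 86 − 33 = 53, R_n = 715.5 kN/bolt. φR_n = 0.75 × (1×627.75 + 2×715.5) = 1544.1 kN.
Governing: min(591.6, 1544.1) = 591.6 kN → bolt shear.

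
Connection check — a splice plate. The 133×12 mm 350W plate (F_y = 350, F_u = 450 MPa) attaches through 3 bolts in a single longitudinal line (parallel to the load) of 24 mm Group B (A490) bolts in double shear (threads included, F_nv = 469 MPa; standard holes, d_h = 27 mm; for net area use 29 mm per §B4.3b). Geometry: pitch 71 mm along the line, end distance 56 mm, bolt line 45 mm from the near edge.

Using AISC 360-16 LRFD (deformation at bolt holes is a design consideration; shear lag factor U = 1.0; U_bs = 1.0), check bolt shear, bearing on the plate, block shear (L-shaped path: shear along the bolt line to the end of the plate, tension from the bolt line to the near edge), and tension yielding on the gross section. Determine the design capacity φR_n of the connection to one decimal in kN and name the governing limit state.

Bolt shear: A_b = π(24)²/4 = 452.39 mm². φR_n = 0.75 × 469 × 452.39 × 3 × 2 = 954.8 kN.
Bearing (12 mm plate, F_u = 450 MPa): end bolts L_c = 56 − 27/2 = 42.5, R_n = min(1.2×42.5×12×450, 2.4×24×12×450) = 275.4 kN/bolt; interior L_c = 71 − 27 = 44, R_n = 285.12 kN/bolt. φR_n = 0.75 × (1×275.4 + 2×285.12) = 634.2 kN.
Block shear: shear path 1×[56+2×71] = 1×198 mm, A_gv = 2376, A_nv = 1×(198 − 2.5×29)×12 = 1506 mm²; tension to near edge: (45 − 0.5×29)×12 = 366 mm². R_n = min(0.6×450×1506, 0.6×350×2376) + 1.0×450×366 = min(406.62, 498.96) + 164.7 = 571.32 kN. φR_n = 0.75 × 571.32 = 428.5 kN.
Tension yield (gross): A_g = 133×12 = 1596 mm². φR_n = 0.90 × 350 × 1596 = 502.7 kN.
Governing: min(954.8, 634.2, 428.5, 502.7) = 428.5 kN → block shear.

428.5 kN (block shear governs)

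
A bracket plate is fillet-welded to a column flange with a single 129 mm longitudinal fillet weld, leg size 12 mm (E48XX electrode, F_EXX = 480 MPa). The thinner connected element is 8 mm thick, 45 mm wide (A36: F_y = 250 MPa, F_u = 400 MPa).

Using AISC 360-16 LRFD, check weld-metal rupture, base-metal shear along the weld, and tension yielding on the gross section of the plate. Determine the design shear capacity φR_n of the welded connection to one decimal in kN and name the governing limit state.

Weld metal: throat = 0.707×12 = 8.484 mm, L = 129 mm. φR_n = 0.75 × 0.6 × 480 × 8.484 × 129 = 236.4 kN.
Base metal shear (8 mm plate): yield φR_n = 1.0×0.6×250×8×129 = 154.8 kN; rupture φR_n = 0.75×0.6×400×8×129 = 185.8 kN; take 154.8 kN (yield).
Tension yield (gross): A_g = 45×8 = 360 mm². φR_n = 0.90 × 250 × 360 = 81.0 kN.
Governing: min(236.4, 154.8, 81.0) = 81.0 kN → gross-section yield.

81.0 kN (gross-section yield governs)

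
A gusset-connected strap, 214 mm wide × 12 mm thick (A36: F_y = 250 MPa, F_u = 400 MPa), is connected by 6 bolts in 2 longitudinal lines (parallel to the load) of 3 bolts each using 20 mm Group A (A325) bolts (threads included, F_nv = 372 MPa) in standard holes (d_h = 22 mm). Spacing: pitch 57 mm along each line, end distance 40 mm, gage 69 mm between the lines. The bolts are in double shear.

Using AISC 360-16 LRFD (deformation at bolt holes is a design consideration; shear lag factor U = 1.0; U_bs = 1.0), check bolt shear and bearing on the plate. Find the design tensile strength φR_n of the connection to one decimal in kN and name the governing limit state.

855.4 kN (bearing governs)

Bolt shear: A_b = π(20)²/4 = 314.16 mm². φR_n = 0.75 × 372 × 314.16 × 6 × 2 = 1051.8 kN.
Bearing (12 mm plate, F_u = 400 MPa): end bolts L_c = 40 − 22/2 = 29, R_n = min(1.2×29×12×400, 2.4×20×12×400) = 167.04 kN/bolt; interior L_c = 57 − 22 = 35, R_n = 201.6 kN/bolt. φR_n = 0.75 × (2×167.04 + 4×201.6) = 855.4 kN.
Governing: min(1051.8, 855.4) = 855.4 kN → bearing.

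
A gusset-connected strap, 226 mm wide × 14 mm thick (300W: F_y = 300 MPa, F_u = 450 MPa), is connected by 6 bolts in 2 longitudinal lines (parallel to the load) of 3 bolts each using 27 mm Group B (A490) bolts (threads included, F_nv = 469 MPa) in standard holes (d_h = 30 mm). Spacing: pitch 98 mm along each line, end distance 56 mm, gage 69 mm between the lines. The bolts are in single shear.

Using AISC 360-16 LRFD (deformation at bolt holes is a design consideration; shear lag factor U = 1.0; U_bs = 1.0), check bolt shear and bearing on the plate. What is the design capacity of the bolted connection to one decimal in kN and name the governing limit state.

1208.4 kN (bolt shear governs)

Bolt shear: A_b = π(27)²/4 = 572.56 mm². φR_n = 0.75 × 469 × 572.56 × 6 × 1 = 1208.4 kN.
Bearing (14 mm plate, F_u = 450 MPa): end bolts L_c = 56 − 30/2 = 41, R_n = min(1.2×41×14×450, 2.4×27×14×450) = 309.96 kN/bolt; interior L_c = 98 − 30 = 68, R_n = 408.24 kN/bolt. φR_n = 0.75 × (2×309.96 + 4×408.24) = 1689.7 kN.
Governing: min(1208.4, 1689.7) = 1208.4 kN → bolt shear.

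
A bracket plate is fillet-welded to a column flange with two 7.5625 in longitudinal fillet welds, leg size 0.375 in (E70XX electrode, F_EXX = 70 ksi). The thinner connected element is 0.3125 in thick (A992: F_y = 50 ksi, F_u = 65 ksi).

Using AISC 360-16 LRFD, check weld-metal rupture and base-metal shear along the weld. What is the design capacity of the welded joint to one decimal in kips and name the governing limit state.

126.3 kips (weld metal governs)

Weld metal: throat = 0.707×0.375 = 0.26513 in, L = 2×7.5625 = 15.125 in. φR_n = 0.75 × 0.6 × 70 × 0.26513 × 15.125 = 126.3 kips.
Base metal shear (0.3125 in plate): yield φR_n = 1.0×0.6×50×0.3125×15.125 = 141.8 kips; rupture φR_n = 0.75×0.6×65×0.3125×15.125 = 138.3 kips; take 138.3 kips (rupture).
Governing: min(126.3, 138.3) = 126.3 kips → weld metal.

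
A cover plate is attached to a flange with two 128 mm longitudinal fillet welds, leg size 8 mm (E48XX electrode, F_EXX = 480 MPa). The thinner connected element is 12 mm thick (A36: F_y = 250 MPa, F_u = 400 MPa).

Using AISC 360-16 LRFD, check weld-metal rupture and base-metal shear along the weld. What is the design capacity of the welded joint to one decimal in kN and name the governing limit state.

Weld metal: throat = 0.707×8 = 5.656 mm, L = 2×128 = 256 mm. φR_n = 0.75 × 0.6 × 480 × 5.656 × 256 = 312.8 kN.
Base metal shear (12 mm plate): yield φR_n = 1.0×0.6×250×12×256 = 460.8 kN; rupture φR_n = 0.75×0.6×400×12×256 = 553.0 kN; take 460.8 kN (yield).
Governing: min(312.8, 460.8) = 312.8 kN → weld metal.

312.8 kN (weld metal governs)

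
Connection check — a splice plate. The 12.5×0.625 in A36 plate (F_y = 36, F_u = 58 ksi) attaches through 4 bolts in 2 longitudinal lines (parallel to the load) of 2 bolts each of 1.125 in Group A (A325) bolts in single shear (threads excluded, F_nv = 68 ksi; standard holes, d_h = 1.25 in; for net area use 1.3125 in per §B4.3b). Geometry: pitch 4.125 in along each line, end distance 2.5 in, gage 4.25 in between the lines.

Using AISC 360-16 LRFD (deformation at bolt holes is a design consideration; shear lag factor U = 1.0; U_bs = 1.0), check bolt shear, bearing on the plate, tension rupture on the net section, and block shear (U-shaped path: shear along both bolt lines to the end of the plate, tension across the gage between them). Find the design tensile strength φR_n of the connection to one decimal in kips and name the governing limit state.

Bolt shear: A_b = π(1.125)²/4 = 0.99402 in². φR_n = 0.75 × 68 × 0.99402 × 4 × 1 = 202.8 kips.
Bearing (0.625 in plate, F_u = 58 ksi): end bolts L_c = 2.5 − 1.25/2 = 1.875, R_n = min(1.2×1.875×0.625×58, 2.4×1.125×0.625×58) = 81.563 kips/bolt; interior L_c = 4.125 − 1.25 = 2.875, R_n = 97.875 kips/bolt. φR_n = 0.75 × (2×81.563 + 2×97.875) = 269.2 kips.
Tension rupture (net): A_n = (12.5 − 2×1.3125)×0.625 = 6.1719 in² (U = 1.0, A_e = A_n). φR_n = 0.75 × 58 × 6.1719 = 268.5 kips.
Block shear: shear path 2×[2.5+1×4.125] = 2×6.625 in, A_gv = 8.2813, A_nv = 2×(6.625 − 1.5×1.3125)×0.625 = 5.8203 in²; tension across gage: (4.25 − 1×1.3125)×0.625 = 1.8359 in². R_n = min(0.6×58×5.8203, 0.6×36×8.2813) + 1.0×58×1.8359 = min(202.55, 178.88) + 106.48 = 285.36 kips. φR_n = 0.75 × 285.36 = 214.0 kips.
Governing: min(202.8, 269.2, 268.5, 214.0) = 202.8 kips → bolt shear.

202.8 kips (bolt shear governs)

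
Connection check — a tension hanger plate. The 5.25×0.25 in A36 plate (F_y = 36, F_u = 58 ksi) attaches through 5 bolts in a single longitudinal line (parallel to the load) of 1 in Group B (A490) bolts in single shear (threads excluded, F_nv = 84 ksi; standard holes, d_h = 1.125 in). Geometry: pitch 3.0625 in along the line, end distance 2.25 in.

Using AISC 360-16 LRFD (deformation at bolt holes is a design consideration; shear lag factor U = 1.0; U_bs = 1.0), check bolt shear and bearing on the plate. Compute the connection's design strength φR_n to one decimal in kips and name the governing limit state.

Bolt shear: A_b = π(1)²/4 = 0.7854 in². φR_n = 0.75 × 84 × 0.7854 × 5 × 1 = 247.4 kips.
Bearing (0.25 in plate, F_u = 58 ksi): end bolts L_c = 2.25 − 1.125/2 = 1.6875, R_n = min(1.2×1.6875×0.25×58, 2.4×1×0.25×58) = 29.363 kips/bolt; interior L_c = 3.0625 − 1.125 = 1.9375, R_n = 33.713 kips/bolt. φR_n = 0.75 × (1×29.363 + 4×33.713) = 123.2 kips.
Governing: min(247.4, 123.2) = 123.2 kips → bearing.

123.2 kips (bearing governs)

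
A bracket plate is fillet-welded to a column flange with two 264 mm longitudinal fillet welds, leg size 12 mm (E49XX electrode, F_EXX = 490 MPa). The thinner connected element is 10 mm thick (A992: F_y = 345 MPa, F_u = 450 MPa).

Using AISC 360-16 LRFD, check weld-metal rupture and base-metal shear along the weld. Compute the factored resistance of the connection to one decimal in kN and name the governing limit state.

Weld metal: throat = 0.707×12 = 8.484 mm, L = 2×264 = 528 mm. φR_n = 0.75 × 0.6 × 490 × 8.484 × 528 = 987.7 kN.
Base metal shear (10 mm plate): yield φR_n = 1.0×0.6×345×10×528 = 1093.0 kN; rupture φR_n = 0.75×0.6×450×10×528 = 1069.2 kN; take 1069.2 kN (rupture).
Governing: min(987.7, 1069.2) = 987.7 kN → weld metal.

987.7 kN (weld metal governs)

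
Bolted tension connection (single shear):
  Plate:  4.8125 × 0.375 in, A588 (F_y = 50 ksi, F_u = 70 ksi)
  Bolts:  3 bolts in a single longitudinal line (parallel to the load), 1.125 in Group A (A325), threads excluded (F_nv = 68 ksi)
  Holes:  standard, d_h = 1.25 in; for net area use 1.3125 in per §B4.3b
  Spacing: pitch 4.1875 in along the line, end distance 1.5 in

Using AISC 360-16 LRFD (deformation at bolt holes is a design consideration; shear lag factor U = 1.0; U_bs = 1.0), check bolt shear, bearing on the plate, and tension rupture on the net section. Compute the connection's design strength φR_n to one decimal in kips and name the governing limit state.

Bolt shear: A_b = π(1.125)²/4 = 0.99402 in². φR_n = 0.75 × 68 × 0.99402 × 3 × 1 = 152.1 kips.
Bearing (0.375 in plate, F_u = 70 ksi): end bolts L_c = 1.5 − 1.25/2 = 0.875, R_n = min(1.2×0.875×0.375×70, 2.4×1.125×0.375×70) = 27.563 kips/bolt; interior L_c = 4.1875 − 1.25 = 2.9375, R_n = 70.875 kips/bolt. φR_n = 0.75 × (1×27.563 + 2×70.875) = 127.0 kips.
Tension rupture (net): A_n = (4.8125 − 1×1.3125)×0.375 = 1.3125 in² (U = 1.0, A_e = A_n). φR_n = 0.75 × 70 × 1.3125 = 68.9 kips.
Governing: min(152.1, 127.0, 68.9) = 68.9 kips → net-section rupture.

68.9 kips (net-section rupture governs)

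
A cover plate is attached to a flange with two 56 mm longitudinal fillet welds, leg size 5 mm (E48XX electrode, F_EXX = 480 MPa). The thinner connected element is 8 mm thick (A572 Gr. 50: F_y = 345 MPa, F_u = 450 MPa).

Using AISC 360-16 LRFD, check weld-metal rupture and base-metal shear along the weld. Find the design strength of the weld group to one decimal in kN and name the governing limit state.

85.5 kN (weld metal governs)

Weld metal: throat = 0.707×5 = 3.535 mm, L = 2×56 = 112 mm. φR_n = 0.75 × 0.6 × 480 × 3.535 × 112 = 85.5 kN.
Base metal shear (8 mm plate): yield φR_n = 1.0×0.6×345×8×112 = 185.5 kN; rupture φR_n = 0.75×0.6×450×8×112 = 181.4 kN; take 181.4 kN (rupture).
Governing: min(85.5, 181.4) = 85.5 kN → weld metal.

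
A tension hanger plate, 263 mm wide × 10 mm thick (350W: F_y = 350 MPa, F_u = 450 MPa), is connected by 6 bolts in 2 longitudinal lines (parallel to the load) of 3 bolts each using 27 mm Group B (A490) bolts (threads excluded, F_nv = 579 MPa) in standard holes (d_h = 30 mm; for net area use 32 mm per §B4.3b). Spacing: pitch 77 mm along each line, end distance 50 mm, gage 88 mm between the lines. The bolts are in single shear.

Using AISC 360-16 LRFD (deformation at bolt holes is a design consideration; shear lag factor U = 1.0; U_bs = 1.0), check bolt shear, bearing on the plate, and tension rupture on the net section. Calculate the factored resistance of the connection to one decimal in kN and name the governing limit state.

671.6 kN (net-section rupture governs)

Bolt shear: A_b = π(27)²/4 = 572.56 mm². φR_n = 0.75 × 579 × 572.56 × 6 × 1 = 1491.8 kN.
Bearing (10 mm plate, F_u = 450 MPa): end bolts L_c = 50 − 30/2 = 35, R_n = min(1.2×35×10×450, 2.4×27×10×450) = 189 kN/bolt; interior L_c = 77 − 30 = 47, R_n = 253.8 kN/bolt. φR_n = 0.75 × (2×189 + 4×253.8) = 1044.9 kN.
Tension rupture (net): A_n = (263 − 2×32)×10 = 1990 mm² (U = 1.0, A_e = A_n). φR_n = 0.75 × 450 × 1990 = 671.6 kN.
Governing: min(1491.8, 1044.9, 671.6) = 671.6 kN → net-section rupture.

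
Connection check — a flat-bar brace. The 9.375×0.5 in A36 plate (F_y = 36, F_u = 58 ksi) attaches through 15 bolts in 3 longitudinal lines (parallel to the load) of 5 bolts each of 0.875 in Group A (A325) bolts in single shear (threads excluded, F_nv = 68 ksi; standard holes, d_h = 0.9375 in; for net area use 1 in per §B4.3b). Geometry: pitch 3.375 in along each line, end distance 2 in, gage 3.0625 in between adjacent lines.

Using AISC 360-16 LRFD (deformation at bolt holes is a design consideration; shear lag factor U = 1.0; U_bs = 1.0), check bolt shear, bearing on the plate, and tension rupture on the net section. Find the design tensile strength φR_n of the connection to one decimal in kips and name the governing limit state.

Bolt shear: A_b = π(0.875)²/4 = 0.60132 in². φR_n = 0.75 × 68 × 0.60132 × 15 × 1 = 460.0 kips.
Bearing (0.5 in plate, F_u = 58 ksi): end bolts L_c = 2 − 0.9375/2 = 1.53125, R_n = min(1.2×1.53125×0.5×58, 2.4×0.875×0.5×58) = 53.288 kips/bolt; interior L_c = 3.375 − 0.9375 = 2.4375, R_n = 60.9 kips/bolt. φR_n = 0.75 × (3×53.288 + 12×60.9) = 668.0 kips.
Tension rupture (net): A_n = (9.375 − 3×1)×0.5 = 3.1875 in² (U = 1.0, A_e = A_n). φR_n = 0.75 × 58 × 3.1875 = 138.7 kips.
Governing: min(460.0, 668.0, 138.7) = 138.7 kips → net-section rupture.

138.7 kips (net-section rupture governs)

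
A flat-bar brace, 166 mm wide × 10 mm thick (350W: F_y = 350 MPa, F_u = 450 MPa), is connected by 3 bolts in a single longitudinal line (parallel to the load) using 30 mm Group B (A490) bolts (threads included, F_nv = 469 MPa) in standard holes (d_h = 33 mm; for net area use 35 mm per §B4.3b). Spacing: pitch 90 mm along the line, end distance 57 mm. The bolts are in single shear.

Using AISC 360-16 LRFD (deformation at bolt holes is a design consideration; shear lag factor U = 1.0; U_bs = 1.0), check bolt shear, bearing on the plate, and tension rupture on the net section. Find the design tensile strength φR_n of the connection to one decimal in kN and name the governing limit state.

442.1 kN (net-section rupture governs)

Bolt shear: A_b = π(30)²/4 = 706.86 mm². φR_n = 0.75 × 469 × 706.86 × 3 × 1 = 745.9 kN.
Bearing (10 mm plate, F_u = 450 MPa): end bolts L_c = 57 − 33/2 = 40.5, R_n = min(1.2×40.5×10×450, 2.4×30×10×450) = 218.7 kN/bolt; interior L_c = 90 − 33 = 57, R_n = 307.8 kN/bolt. φR_n = 0.75 × (1×218.7 + 2×307.8) = 625.7 kN.
Tension rupture (net): A_n = (166 − 1×35)×10 = 1310 mm² (U = 1.0, A_e = A_n). φR_n = 0.75 × 450 × 1310 = 442.1 kN.
Governing: min(745.9, 625.7, 442.1) = 442.1 kN → net-section rupture.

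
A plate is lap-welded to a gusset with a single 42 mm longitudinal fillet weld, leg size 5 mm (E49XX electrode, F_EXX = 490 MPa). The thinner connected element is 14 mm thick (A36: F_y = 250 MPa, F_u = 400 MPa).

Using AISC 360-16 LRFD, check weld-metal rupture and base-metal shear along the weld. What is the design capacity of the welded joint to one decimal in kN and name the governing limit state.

32.7 kN (weld metal governs)

Weld metal: throat = 0.707×5 = 3.535 mm, L = 42 mm. φR_n = 0.75 × 0.6 × 490 × 3.535 × 42 = 32.7 kN.
Base metal shear (14 mm plate): yield φR_n = 1.0×0.6×250×14×42 = 88.2 kN; rupture φR_n = 0.75×0.6×400×14×42 = 105.8 kN; take 88.2 kN (yield).
Governing: min(32.7, 88.2) = 32.7 kN → weld metal.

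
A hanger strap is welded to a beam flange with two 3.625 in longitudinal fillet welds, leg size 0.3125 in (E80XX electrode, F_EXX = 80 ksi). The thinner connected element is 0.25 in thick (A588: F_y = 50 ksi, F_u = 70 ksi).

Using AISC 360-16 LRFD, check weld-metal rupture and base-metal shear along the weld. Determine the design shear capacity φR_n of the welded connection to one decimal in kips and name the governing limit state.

54.4 kips (base-metal shear governs)

Weld metal: throat = 0.707×0.3125 = 0.22094 in, L = 2×3.625 = 7.25 in. φR_n = 0.75 × 0.6 × 80 × 0.22094 × 7.25 = 57.7 kips.
Base metal shear (0.25 in plate): yield φR_n = 1.0×0.6×50×0.25×7.25 = 54.4 kips; rupture φR_n = 0.75×0.6×70×0.25×7.25 = 57.1 kips; take 54.4 kips (yield).
Governing: min(57.7, 54.4) = 54.4 kips → base-metal shear.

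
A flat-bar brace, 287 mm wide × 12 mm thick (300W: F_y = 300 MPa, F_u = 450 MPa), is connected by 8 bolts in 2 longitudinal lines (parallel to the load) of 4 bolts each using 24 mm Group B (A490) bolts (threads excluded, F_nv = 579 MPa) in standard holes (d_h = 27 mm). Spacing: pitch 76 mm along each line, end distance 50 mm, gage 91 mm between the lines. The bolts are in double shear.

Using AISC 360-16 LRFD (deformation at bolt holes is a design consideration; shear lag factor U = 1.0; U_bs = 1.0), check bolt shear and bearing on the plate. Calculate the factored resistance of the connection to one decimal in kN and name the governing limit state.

Bolt shear: A_b = π(24)²/4 = 452.39 mm². φR_n = 0.75 × 579 × 452.39 × 8 × 2 = 3143.2 kN.
Bearing (12 mm plate, F_u = 450 MPa): end bolts L_c = 50 − 27/2 = 36.5, R_n = min(1.2×36.5×12×450, 2.4×24×12×450) = 236.52 kN/bolt; interior L_c = 76 − 27 = 49, R_n = 311.04 kN/bolt. φR_n = 0.75 × (2×236.52 + 6×311.04) = 1754.5 kN.
Governing: min(3143.2, 1754.5) = 1754.5 kN → bearing.

1754.5 kN (bearing governs)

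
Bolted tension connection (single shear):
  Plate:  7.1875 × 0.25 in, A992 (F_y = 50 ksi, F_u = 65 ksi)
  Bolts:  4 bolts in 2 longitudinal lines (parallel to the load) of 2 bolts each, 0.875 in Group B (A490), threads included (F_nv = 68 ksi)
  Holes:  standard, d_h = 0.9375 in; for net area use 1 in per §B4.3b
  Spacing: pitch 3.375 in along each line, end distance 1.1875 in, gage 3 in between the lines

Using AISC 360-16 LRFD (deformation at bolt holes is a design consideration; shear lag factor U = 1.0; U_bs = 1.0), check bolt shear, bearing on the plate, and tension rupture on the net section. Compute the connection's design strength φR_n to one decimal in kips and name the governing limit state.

63.2 kips (net-section rupture governs)

Bolt shear: A_b = π(0.875)²/4 = 0.60132 in². φR_n = 0.75 × 68 × 0.60132 × 4 × 1 = 122.7 kips.
Bearing (0.25 in plate, F_u = 65 ksi): end bolts L_c = 1.1875 − 0.9375/2 = 0.71875, R_n = min(1.2×0.71875×0.25×65, 2.4×0.875×0.25×65) = 14.016 kips/bolt; interior L_c = 3.375 − 0.9375 = 2.4375, R_n = 34.125 kips/bolt. φR_n = 0.75 × (2×14.016 + 2×34.125) = 72.2 kips.
Tension rupture (net): A_n = (7.1875 − 2×1)×0.25 = 1.2969 in² (U = 1.0, A_e = A_n). φR_n = 0.75 × 65 × 1.2969 = 63.2 kips.
Governing: min(122.7, 72.2, 63.2) = 63.2 kips → net-section rupture.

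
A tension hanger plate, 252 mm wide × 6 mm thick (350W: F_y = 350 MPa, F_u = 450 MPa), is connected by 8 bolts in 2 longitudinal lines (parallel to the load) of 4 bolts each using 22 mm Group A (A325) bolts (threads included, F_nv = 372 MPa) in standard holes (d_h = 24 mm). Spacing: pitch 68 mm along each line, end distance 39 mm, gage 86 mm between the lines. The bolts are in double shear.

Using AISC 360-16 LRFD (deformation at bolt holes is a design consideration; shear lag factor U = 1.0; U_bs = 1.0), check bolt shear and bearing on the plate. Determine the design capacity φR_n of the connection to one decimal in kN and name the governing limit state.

Bolt shear: A_b = π(22)²/4 = 380.13 mm². φR_n = 0.75 × 372 × 380.13 × 8 × 2 = 1696.9 kN.
Bearing (6 mm plate, F_u = 450 MPa): end bolts L_c = 39 − 24/2 = 27, R_n = min(1.2×27×6×450, 2.4×22×6×450) = 87.48 kN/bolt; interior L_c = 68 − 24 = 44, R_n = 142.56 kN/bolt. φR_n = 0.75 × (2×87.48 + 6×142.56) = 772.7 kN.
Governing: min(1696.9, 772.7) = 772.7 kN → bearing.

772.7 kN (bearing governs)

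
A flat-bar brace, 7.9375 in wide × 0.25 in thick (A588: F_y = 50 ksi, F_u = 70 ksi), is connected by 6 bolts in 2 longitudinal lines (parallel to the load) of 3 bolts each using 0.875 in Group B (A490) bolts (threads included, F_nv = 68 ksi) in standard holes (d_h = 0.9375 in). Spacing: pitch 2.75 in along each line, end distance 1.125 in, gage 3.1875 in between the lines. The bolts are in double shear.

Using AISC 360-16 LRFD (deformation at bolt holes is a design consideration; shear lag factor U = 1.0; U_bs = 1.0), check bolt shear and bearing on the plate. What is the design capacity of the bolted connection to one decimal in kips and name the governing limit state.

130.9 kips (bearing governs)

Bolt shear: A_b = π(0.875)²/4 = 0.60132 in². φR_n = 0.75 × 68 × 0.60132 × 6 × 2 = 368.0 kips.
Bearing (0.25 in plate, F_u = 70 ksi): end bolts L_c = 1.125 − 0.9375/2 = 0.65625, R_n = min(1.2×0.65625×0.25×70, 2.4×0.875×0.25×70) = 13.781 kips/bolt; interior L_c = 2.75 − 0.9375 = 1.8125, R_n = 36.75 kips/bolt. φR_n = 0.75 × (2×13.781 + 4×36.75) = 130.9 kips.
Governing: min(368.0, 130.9) = 130.9 kips → bearing.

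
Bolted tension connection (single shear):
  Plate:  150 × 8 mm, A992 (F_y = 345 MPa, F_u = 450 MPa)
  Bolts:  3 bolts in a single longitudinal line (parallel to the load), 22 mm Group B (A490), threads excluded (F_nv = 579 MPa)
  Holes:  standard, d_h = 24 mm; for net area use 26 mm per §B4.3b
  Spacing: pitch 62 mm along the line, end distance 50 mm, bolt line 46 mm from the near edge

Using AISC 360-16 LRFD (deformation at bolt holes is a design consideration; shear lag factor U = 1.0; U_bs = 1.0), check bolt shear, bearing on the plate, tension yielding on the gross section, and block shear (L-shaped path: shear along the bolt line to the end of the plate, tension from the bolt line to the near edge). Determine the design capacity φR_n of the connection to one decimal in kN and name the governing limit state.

Bolt shear: A_b = π(22)²/4 = 380.13 mm². φR_n = 0.75 × 579 × 380.13 × 3 × 1 = 495.2 kN.
Bearing (8 mm plate, F_u = 450 MPa): end bolts L_c = 50 − 24/2 = 38, R_n = min(1.2×38×8×450, 2.4×22×8×450) = 164.16 kN/bolt; interior L_c = 62 − 24 = 38, R_n = 164.16 kN/bolt. φR_n = 0.75 × (1×164.16 + 2×164.16) = 369.4 kN.
Tension yield (gross): A_g = 150×8 = 1200 mm². φR_n = 0.90 × 345 × 1200 = 372.6 kN.
Block shear: shear path 1×[50+2×62] = 1×174 mm, A_gv = 1392, A_nv = 1×(174 − 2.5×26)×8 = 872 mm²; tension to near edge: (46 − 0.5×26)×8 = 264 mm². R_n = min(0.6×450×872, 0.6×345×1392) + 1.0×450×264 = min(235.44, 288.14) + 118.8 = 354.24 kN. φR_n = 0.75 × 354.24 = 265.7 kN.
Governing: min(495.2, 369.4, 372.6, 265.7) = 265.7 kN → block shear.

265.7 kN (block shear governs)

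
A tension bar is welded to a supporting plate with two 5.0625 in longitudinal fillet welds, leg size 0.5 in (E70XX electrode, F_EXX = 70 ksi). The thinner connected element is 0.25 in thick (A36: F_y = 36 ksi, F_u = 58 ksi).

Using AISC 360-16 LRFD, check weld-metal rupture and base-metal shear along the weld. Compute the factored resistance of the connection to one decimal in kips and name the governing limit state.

54.7 kips (base-metal shear governs)

Weld metal: throat = 0.707×0.5 = 0.3535 in, L = 2×5.0625 = 10.125 in. φR_n = 0.75 × 0.6 × 70 × 0.3535 × 10.125 = 112.7 kips.
Base metal shear (0.25 in plate): yield φR_n = 1.0×0.6×36×0.25×10.125 = 54.7 kips; rupture φR_n = 0.75×0.6×58×0.25×10.125 = 66.1 kips; take 54.7 kips (yield).
Governing: min(112.7, 54.7) = 54.7 kips → base-metal shear.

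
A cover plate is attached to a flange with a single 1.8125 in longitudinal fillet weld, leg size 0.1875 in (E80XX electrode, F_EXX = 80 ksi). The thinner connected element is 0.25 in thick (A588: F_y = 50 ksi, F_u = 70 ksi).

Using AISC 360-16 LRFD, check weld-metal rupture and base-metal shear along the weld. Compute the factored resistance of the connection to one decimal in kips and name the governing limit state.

8.6 kips (weld metal governs)

Weld metal: throat = 0.707×0.1875 = 0.13256 in, L = 1.8125 in. φR_n = 0.75 × 0.6 × 80 × 0.13256 × 1.8125 = 8.6 kips.
Base metal shear (0.25 in plate): yield φR_n = 1.0×0.6×50×0.25×1.8125 = 13.6 kips; rupture φR_n = 0.75×0.6×70×0.25×1.8125 = 14.3 kips; take 13.6 kips (yield).
Governing: min(8.6, 13.6) = 8.6 kips → weld metal.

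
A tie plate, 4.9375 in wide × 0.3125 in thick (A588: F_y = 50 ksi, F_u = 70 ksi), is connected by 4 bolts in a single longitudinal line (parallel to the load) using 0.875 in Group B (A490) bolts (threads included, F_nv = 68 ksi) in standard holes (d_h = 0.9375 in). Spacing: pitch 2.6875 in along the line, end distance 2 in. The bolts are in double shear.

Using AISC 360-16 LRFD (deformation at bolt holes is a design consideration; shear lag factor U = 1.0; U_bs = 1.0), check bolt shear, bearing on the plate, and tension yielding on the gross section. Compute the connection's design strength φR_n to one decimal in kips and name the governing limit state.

69.4 kips (gross-section yield governs)

Bolt shear: A_b = π(0.875)²/4 = 0.60132 in². φR_n = 0.75 × 68 × 0.60132 × 4 × 2 = 245.3 kips.
Bearing (0.3125 in plate, F_u = 70 ksi): end bolts L_c = 2 − 0.9375/2 = 1.53125, R_n = min(1.2×1.53125×0.3125×70, 2.4×0.875×0.3125×70) = 40.195 kips/bolt; interior L_c = 2.6875 − 0.9375 = 1.75, R_n = 45.938 kips/bolt. φR_n = 0.75 × (1×40.195 + 3×45.938) = 133.5 kips.
Tension yield (gross): A_g = 4.9375×0.3125 = 1.543 in². φR_n = 0.90 × 50 × 1.543 = 69.4 kips.
Governing: min(245.3, 133.5, 69.4) = 69.4 kips → gross-section yield.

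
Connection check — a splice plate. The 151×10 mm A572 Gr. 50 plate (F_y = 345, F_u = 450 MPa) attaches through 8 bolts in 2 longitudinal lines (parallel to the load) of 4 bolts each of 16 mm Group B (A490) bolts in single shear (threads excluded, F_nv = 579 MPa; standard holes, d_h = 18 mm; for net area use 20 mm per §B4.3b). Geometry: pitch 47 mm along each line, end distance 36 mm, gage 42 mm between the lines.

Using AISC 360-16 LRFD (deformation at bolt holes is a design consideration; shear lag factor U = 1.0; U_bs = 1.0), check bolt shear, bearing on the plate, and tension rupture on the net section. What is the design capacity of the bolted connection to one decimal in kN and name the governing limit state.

374.6 kN (net-section rupture governs)

Bolt shear: A_b = π(16)²/4 = 201.06 mm². φR_n = 0.75 × 579 × 201.06 × 8 × 1 = 698.5 kN.
Bearing (10 mm plate, F_u = 450 MPa): end bolts L_c = 36 − 18/2 = 27, R_n = min(1.2×27×10×450, 2.4×16×10×450) = 145.8 kN/bolt; interior L_c = 47 − 18 = 29, R_n = 156.6 kN/bolt. φR_n = 0.75 × (2×145.8 + 6×156.6) = 923.4 kN.
Tension rupture (net): A_n = (151 − 2×20)×10 = 1110 mm² (U = 1.0, A_e = A_n). φR_n = 0.75 × 450 × 1110 = 374.6 kN.
Governing: min(698.5, 923.4, 374.6) = 374.6 kN → net-section rupture.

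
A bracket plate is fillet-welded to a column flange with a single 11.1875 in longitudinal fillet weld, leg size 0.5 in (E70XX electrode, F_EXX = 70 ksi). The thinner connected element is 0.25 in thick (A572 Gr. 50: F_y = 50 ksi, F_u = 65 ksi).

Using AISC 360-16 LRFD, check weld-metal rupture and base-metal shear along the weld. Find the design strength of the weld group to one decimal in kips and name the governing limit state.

Weld metal: throat = 0.707×0.5 = 0.3535 in, L = 11.1875 in. φR_n = 0.75 × 0.6 × 70 × 0.3535 × 11.1875 = 124.6 kips.
Base metal shear (0.25 in plate): yield φR_n = 1.0×0.6×50×0.25×11.1875 = 83.9 kips; rupture φR_n = 0.75×0.6×65×0.25×11.1875 = 81.8 kips; take 81.8 kips (rupture).
Governing: min(124.6, 81.8) = 81.8 kips → base-metal shear.

81.8 kips (base-metal shear governs)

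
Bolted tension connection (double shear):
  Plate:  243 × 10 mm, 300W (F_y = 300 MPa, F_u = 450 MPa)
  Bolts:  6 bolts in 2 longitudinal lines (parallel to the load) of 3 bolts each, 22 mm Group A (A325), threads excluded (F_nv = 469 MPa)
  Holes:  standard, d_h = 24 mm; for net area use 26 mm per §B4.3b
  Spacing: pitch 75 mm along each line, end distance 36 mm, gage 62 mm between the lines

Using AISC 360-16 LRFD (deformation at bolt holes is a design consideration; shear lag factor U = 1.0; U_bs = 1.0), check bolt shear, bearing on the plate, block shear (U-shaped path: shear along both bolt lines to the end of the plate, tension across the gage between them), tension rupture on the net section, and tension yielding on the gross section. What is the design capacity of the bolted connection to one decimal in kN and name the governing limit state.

611.6 kN (block shear governs)

Bolt shear: A_b = π(22)²/4 = 380.13 mm². φR_n = 0.75 × 469 × 380.13 × 6 × 2 = 1604.5 kN.
Bearing (10 mm plate, F_u = 450 MPa): end bolts L_c = 36 − 24/2 = 24, R_n = min(1.2×24×10×450, 2.4×22×10×450) = 129.6 kN/bolt; interior L_c = 75 − 24 = 51, R_n = 237.6 kN/bolt. φR_n = 0.75 × (2×129.6 + 4×237.6) = 907.2 kN.
Block shear: shear path 2×[36+2×75] = 2×186 mm, A_gv = 3720, A_nv = 2×(186 − 2.5×26)×10 = 2420 mm²; tension across gage: (62 − 1×26)×10 = 360 mm². R_n = min(0.6×450×2420, 0.6×300×3720) + 1.0×450×360 = min(653.4, 669.6) + 162 = 815.4 kN. φR_n = 0.75 × 815.4 = 611.6 kN.
Tension rupture (net): A_n = (243 − 2×26)×10 = 1910 mm² (U = 1.0, A_e = A_n). φR_n = 0.75 × 450 × 1910 = 644.6 kN.
Tension yield (gross): A_g = 243×10 = 2430 mm². φR_n = 0.90 × 300 × 2430 = 656.1 kN.
Governing: min(1604.5, 907.2, 611.6, 644.6, 656.1) = 611.6 kN → block shear.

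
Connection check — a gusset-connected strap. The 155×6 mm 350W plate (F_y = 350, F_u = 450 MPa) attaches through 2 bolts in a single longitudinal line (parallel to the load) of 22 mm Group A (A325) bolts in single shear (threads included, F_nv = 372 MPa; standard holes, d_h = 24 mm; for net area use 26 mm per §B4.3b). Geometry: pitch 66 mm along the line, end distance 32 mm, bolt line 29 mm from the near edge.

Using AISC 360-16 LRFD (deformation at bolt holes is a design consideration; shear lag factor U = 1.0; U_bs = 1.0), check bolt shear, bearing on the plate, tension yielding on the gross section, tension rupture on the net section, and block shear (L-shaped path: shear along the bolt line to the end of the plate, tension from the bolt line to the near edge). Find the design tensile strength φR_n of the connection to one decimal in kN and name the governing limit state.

Bolt shear: A_b = π(22)²/4 = 380.13 mm². φR_n = 0.75 × 372 × 380.13 × 2 × 1 = 212.1 kN.
Bearing (6 mm plate, F_u = 450 MPa): end bolts L_c = 32 − 24/2 = 20, R_n = min(1.2×20×6×450, 2.4×22×6×450) = 64.8 kN/bolt; interior L_c = 66 − 24 = 42, R_n = 136.08 kN/bolt. φR_n = 0.75 × (1×64.8 + 1×136.08) = 150.7 kN.
Tension yield (gross): A_g = 155×6 = 930 mm². φR_n = 0.90 × 350 × 930 = 293.0 kN.
Tension rupture (net): A_n = (155 − 1×26)×6 = 774 mm² (U = 1.0, A_e = A_n). φR_n = 0.75 × 450 × 774 = 261.2 kN.
Block shear: shear path 1×[32+1×66] = 1×98 mm, A_gv = 588, A_nv = 1×(98 − 1.5×26)×6 = 354 mm²; tension to near edge: (29 − 0.5×26)×6 = 96 mm². R_n = min(0.6×450×354, 0.6×350×588) + 1.0×450×96 = min(95.58, 123.48) + 43.2 = 138.78 kN. φR_n = 0.75 × 138.78 = 104.1 kN.
Governing: min(212.1, 150.7, 293.0, 261.2, 104.1) = 104.1 kN → block shear.

104.1 kN (block shear governs)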